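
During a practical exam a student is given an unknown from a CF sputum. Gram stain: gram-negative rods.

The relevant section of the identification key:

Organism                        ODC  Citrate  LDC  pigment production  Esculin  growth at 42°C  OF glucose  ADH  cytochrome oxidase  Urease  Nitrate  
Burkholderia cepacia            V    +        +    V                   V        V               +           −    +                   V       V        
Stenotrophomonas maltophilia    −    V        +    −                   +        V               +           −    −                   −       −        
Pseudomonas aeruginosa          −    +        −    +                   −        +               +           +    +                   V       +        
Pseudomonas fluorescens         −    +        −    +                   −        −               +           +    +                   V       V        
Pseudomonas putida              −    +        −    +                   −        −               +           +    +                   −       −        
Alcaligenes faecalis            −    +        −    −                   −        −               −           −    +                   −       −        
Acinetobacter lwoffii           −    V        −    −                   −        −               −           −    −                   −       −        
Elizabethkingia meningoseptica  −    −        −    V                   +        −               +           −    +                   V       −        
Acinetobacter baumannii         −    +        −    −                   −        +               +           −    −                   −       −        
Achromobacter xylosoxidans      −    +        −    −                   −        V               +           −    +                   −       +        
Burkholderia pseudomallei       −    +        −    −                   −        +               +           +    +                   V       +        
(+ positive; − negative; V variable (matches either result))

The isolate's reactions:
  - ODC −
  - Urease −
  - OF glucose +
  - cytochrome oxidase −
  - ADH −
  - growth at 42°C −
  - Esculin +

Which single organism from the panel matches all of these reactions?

Stenotrophomonas maltophilia

ODC −: all 11 remaining candidates are consistent.
Esculin +: excludes 8 organisms — 3 left.
growth at 42°C −: all 3 remaining candidates are consistent.
OF glucose +: all 3 remaining candidates are consistent.
Urease −: all 3 remaining candidates are consistent.
ADH −: all 3 remaining candidates are consistent.
cytochrome oxidase −: excludes Burkholderia cepacia, Elizabethkingia meningoseptica — 1 left.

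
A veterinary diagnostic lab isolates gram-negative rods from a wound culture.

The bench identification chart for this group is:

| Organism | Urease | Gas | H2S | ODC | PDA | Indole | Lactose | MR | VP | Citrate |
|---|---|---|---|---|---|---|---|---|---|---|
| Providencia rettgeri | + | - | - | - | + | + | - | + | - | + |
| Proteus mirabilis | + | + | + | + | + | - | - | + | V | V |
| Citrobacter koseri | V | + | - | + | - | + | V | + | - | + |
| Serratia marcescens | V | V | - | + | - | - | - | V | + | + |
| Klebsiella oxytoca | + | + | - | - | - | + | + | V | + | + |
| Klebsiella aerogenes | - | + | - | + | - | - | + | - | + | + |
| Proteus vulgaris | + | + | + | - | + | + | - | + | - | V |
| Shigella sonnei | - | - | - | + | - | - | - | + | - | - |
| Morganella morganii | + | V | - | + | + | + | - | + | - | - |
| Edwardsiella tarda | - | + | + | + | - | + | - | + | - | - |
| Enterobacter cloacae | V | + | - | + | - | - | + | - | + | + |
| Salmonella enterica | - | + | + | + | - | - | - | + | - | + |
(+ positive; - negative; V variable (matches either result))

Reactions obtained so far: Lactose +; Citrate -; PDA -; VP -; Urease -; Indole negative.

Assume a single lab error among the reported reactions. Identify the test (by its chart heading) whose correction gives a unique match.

Lactose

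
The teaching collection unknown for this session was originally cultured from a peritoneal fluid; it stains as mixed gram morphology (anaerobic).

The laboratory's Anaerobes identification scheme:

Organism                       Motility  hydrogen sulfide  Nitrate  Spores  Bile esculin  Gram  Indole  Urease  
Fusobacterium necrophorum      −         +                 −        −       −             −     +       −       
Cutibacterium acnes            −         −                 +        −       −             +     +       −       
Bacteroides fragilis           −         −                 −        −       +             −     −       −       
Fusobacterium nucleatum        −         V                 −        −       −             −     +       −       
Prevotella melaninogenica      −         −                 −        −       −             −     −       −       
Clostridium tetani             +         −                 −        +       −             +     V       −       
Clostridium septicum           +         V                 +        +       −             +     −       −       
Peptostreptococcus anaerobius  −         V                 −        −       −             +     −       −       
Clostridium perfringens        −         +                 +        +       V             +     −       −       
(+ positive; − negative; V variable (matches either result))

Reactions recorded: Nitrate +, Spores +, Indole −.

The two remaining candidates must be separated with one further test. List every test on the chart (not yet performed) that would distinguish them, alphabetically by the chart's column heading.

Spores +: excludes 6 organisms — 3 left.
Nitrate +: excludes Clostridium tetani — 2 left.
Indole −: all 2 remaining candidates are consistent.
Two candidates remain: Clostridium perfringens and Clostridium septicum.
  Motility: Clostridium perfringens −, Clostridium septicum + — discriminates.
  hydrogen sulfide: + vs V — variable for at least one, does not separate.
  Bile esculin: V vs − — variable for at least one, does not separate.
  Gram: + vs + — same for both, does not separate.
  Urease: − vs − — same for both, does not separate.

Motility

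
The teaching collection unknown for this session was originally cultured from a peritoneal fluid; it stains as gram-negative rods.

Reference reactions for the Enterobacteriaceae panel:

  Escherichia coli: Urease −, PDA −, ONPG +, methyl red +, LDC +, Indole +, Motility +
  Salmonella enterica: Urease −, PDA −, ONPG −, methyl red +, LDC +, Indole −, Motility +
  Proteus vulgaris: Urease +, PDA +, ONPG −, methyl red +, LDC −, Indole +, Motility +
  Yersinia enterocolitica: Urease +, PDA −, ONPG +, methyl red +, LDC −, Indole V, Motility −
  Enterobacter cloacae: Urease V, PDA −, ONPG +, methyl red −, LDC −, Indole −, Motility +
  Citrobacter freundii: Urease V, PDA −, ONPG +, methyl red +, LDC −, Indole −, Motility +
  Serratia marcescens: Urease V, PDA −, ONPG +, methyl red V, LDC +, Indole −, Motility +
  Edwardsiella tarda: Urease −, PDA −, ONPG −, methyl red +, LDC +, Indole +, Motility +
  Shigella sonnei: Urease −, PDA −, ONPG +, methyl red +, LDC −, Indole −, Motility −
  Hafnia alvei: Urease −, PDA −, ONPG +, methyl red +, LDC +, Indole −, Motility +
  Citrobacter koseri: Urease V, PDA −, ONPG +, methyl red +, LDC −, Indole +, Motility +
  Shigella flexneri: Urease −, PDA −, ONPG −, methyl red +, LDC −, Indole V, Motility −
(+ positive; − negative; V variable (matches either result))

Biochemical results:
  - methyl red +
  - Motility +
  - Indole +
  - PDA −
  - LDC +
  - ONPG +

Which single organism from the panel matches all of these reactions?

Escherichia coli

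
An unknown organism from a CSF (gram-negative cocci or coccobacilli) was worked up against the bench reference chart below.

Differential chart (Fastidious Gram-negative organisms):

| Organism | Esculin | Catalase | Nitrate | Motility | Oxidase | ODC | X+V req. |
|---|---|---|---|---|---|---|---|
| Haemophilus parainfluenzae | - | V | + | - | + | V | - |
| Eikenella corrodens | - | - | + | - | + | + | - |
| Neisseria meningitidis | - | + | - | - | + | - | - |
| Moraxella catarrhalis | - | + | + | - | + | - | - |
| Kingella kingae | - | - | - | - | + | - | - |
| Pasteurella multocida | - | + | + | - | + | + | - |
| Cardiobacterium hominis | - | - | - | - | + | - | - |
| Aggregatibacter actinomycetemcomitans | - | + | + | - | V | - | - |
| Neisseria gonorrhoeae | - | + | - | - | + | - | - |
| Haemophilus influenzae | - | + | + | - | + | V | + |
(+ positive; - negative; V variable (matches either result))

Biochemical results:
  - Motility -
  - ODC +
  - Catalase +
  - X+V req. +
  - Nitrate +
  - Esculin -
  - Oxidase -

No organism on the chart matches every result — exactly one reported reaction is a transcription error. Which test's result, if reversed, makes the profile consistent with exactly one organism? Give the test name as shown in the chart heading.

Oxidase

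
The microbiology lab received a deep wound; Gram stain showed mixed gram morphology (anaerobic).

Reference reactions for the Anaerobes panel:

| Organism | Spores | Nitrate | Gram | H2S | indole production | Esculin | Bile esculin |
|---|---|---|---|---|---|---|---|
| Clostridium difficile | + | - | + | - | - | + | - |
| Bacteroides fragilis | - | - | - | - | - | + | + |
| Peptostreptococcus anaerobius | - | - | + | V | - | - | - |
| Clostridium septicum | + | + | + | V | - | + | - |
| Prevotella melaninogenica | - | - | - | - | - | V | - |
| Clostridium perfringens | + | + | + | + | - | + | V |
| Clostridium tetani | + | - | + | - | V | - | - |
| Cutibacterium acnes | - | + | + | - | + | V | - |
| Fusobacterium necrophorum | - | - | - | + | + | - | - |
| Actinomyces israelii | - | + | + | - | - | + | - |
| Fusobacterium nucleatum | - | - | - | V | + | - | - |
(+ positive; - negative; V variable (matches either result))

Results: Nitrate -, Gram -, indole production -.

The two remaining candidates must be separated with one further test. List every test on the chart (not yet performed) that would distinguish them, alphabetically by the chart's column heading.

indole production -: excludes Cutibacterium acnes, Fusobacterium necrophorum, Fusobacterium nucleatum — 8 left.
Gram -: excludes 6 organisms — 2 left.
Nitrate -: all 2 remaining candidates are consistent.
Two candidates remain: Bacteroides fragilis and Prevotella melaninogenica.
  Spores: - vs - — same for both, does not separate.
  H2S: - vs - — same for both, does not separate.
  Esculin: + vs V — variable for at least one, does not separate.
  Bile esculin: Bacteroides fragilis +, Prevotella melaninogenica - — discriminates.

Bile esculin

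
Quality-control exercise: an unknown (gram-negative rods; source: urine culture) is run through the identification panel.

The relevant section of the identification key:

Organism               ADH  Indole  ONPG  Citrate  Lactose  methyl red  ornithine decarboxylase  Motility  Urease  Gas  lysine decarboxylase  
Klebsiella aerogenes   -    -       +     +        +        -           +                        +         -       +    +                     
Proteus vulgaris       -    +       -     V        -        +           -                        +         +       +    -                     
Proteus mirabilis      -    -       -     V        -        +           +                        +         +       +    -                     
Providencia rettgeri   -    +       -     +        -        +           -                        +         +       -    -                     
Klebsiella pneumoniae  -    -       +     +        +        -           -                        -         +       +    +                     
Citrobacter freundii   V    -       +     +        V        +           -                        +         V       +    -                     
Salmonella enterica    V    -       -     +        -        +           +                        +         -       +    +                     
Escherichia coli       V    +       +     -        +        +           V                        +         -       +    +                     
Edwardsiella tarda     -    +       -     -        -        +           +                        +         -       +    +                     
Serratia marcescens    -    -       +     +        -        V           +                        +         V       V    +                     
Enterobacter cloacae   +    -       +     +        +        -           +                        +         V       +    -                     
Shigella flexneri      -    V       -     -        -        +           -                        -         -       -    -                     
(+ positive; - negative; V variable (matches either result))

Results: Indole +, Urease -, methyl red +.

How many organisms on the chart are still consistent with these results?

3

Indole +: excludes 7 organisms — 5 left.
Urease -: excludes Proteus vulgaris, Providencia rettgeri — 3 left.
methyl red +: all 3 remaining candidates are consistent.
Still consistent: Edwardsiella tarda, Escherichia coli, Shigella flexneri.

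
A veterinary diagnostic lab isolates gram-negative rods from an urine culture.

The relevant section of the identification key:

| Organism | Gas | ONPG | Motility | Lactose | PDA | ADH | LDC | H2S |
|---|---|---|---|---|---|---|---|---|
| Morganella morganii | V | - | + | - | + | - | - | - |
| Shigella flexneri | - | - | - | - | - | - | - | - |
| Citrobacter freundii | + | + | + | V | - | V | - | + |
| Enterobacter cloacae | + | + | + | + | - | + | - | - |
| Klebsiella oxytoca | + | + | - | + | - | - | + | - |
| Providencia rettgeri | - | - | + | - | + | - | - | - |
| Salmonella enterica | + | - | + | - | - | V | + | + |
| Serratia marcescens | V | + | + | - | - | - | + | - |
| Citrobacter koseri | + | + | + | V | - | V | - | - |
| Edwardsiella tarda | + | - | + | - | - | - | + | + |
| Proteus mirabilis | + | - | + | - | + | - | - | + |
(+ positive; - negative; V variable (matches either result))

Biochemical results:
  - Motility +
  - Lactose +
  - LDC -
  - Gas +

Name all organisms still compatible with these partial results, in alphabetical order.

LDC -: excludes Klebsiella oxytoca, Salmonella enterica, Serratia marcescens, Edwardsiella tarda — 7 left.
Gas +: excludes Shigella flexneri, Providencia rettgeri — 5 left.
Motility +: all 5 remaining candidates are consistent.
Lactose +: excludes Morganella morganii, Proteus mirabilis — 3 left.

Citrobacter freundii, Citrobacter koseri, Enterobacter cloacae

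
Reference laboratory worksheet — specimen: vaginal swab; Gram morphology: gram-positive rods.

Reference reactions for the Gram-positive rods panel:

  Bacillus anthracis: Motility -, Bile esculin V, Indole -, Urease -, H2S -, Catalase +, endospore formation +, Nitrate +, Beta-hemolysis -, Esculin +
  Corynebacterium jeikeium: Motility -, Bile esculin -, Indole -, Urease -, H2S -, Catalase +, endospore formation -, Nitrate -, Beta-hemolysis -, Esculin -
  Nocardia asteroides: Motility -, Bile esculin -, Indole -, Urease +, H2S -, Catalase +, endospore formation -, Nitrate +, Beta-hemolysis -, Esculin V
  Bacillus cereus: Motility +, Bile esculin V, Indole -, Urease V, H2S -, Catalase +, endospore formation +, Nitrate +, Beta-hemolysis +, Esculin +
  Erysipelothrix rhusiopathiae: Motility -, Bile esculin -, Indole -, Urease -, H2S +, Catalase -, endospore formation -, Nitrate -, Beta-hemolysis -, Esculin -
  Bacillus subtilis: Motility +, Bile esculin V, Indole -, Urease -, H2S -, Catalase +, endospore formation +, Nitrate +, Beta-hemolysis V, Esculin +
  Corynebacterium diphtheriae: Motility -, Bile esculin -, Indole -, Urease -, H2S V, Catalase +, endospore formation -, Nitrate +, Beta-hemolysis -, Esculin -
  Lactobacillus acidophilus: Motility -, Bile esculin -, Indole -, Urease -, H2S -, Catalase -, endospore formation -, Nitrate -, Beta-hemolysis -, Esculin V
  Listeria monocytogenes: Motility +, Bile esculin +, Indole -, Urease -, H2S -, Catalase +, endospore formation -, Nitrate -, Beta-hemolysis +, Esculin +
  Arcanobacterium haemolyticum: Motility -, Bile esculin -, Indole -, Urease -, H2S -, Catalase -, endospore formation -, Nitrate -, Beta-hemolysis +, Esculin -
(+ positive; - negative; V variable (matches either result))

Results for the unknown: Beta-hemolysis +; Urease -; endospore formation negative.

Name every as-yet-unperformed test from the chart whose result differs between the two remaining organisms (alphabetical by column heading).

Urease -: excludes Nocardia asteroides — 9 left.
endospore formation -: excludes Bacillus anthracis, Bacillus cereus, Bacillus subtilis — 6 left.
Beta-hemolysis +: excludes Corynebacterium jeikeium, Erysipelothrix rhusiopathiae, Corynebacterium diphtheriae, Lactobacillus acidophilus — 2 left.
Two candidates remain: Arcanobacterium haemolyticum and Listeria monocytogenes.
  Motility: Arcanobacterium haemolyticum -, Listeria monocytogenes + — discriminates.
  Bile esculin: Arcanobacterium haemolyticum -, Listeria monocytogenes + — discriminates.
  Indole: - vs - — same for both, does not separate.
  H2S: - vs - — same for both, does not separate.
  Catalase: Arcanobacterium haemolyticum -, Listeria monocytogenes + — discriminates.
  Nitrate: - vs - — same for both, does not separate.
  Esculin: Arcanobacterium haemolyticum -, Listeria monocytogenes + — discriminates.

Bile esculin, Catalase, Esculin, Motility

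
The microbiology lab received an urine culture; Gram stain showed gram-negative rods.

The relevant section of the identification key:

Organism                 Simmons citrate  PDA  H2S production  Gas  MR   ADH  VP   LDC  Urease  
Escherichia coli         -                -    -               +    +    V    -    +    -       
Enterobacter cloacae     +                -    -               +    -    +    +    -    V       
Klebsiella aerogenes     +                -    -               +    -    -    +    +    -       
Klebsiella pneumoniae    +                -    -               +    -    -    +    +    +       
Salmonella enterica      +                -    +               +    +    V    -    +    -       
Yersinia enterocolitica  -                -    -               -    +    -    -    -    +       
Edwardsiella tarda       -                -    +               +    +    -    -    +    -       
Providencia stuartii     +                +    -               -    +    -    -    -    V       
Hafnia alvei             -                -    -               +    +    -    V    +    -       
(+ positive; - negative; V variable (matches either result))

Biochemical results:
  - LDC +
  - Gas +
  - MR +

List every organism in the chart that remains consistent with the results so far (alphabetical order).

LDC +: excludes Enterobacter cloacae, Yersinia enterocolitica, Providencia stuartii — 6 left.
MR +: excludes Klebsiella aerogenes, Klebsiella pneumoniae — 4 left.
Gas +: all 4 remaining candidates are consistent.

Edwardsiella tarda, Escherichia coli, Hafnia alvei, Salmonella enterica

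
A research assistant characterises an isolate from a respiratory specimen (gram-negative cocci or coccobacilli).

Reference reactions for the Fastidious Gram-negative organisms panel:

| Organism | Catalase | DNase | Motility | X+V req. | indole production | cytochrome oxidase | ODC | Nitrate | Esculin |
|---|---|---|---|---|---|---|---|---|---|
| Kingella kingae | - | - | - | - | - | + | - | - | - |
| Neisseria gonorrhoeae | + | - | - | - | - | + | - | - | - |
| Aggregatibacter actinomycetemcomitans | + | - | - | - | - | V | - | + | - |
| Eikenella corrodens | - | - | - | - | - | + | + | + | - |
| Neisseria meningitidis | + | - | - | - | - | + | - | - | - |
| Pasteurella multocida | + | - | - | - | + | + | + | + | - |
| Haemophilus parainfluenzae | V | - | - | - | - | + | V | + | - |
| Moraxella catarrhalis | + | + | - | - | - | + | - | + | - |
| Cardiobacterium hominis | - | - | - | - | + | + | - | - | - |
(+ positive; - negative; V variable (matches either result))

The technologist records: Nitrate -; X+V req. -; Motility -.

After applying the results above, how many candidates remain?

X+V req. -: all 9 remaining candidates are consistent.
Motility -: all 9 remaining candidates are consistent.
Nitrate -: excludes 5 organisms — 4 left.
Still consistent: Cardiobacterium hominis, Kingella kingae, Neisseria gonorrhoeae, Neisseria meningitidis.

4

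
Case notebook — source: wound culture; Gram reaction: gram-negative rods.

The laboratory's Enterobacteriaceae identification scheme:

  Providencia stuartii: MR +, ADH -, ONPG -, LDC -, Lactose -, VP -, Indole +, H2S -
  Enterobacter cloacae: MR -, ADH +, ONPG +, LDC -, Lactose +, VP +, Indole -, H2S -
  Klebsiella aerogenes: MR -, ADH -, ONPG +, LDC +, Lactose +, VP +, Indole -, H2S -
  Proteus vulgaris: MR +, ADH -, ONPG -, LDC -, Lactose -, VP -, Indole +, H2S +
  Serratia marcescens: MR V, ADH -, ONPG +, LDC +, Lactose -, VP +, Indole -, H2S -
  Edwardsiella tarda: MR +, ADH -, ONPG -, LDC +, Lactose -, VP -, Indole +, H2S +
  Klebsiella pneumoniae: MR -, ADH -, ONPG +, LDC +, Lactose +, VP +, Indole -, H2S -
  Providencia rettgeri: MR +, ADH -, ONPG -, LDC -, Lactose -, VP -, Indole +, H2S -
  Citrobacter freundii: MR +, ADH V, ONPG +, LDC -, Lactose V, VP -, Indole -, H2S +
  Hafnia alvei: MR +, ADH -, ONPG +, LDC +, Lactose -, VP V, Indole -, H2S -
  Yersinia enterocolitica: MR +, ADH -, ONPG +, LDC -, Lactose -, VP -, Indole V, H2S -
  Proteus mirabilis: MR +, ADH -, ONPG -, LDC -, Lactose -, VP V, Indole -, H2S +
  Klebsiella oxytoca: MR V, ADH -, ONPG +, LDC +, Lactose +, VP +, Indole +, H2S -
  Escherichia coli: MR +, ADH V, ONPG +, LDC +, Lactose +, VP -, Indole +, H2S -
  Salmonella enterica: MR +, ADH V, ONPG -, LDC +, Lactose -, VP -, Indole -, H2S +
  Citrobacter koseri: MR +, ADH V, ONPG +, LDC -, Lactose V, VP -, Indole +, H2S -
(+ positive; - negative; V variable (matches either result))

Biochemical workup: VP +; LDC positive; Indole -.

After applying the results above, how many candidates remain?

VP +: excludes 9 organisms — 7 left.
Indole -: excludes Klebsiella oxytoca — 6 left.
LDC +: excludes Enterobacter cloacae, Proteus mirabilis — 4 left.
Still consistent: Hafnia alvei, Klebsiella aerogenes, Klebsiella pneumoniae, Serratia marcescens.

4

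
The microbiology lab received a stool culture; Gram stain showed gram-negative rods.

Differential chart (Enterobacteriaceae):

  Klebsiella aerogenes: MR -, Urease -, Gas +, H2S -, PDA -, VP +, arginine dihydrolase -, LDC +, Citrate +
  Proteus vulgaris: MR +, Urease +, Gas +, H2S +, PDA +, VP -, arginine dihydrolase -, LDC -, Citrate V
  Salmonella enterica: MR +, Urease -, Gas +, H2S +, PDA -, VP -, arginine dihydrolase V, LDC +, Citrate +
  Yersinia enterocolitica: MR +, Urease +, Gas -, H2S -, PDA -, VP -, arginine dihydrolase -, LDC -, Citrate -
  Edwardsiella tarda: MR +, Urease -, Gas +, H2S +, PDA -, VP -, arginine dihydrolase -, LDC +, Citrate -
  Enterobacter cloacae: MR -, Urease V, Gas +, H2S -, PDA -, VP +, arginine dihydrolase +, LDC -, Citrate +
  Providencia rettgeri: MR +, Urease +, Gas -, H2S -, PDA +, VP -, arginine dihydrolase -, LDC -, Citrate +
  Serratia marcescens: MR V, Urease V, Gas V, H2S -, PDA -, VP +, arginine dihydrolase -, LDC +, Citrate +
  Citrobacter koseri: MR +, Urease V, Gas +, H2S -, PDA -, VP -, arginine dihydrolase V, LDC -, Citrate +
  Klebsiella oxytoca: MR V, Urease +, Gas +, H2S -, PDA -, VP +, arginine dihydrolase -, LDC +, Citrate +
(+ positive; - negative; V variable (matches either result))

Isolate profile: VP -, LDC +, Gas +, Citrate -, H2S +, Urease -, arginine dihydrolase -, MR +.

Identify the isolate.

Edwardsiella tarda

Gas +: excludes Yersinia enterocolitica, Providencia rettgeri — 8 left.
Urease -: excludes Proteus vulgaris, Klebsiella oxytoca — 6 left.
LDC +: excludes Enterobacter cloacae, Citrobacter koseri — 4 left.
H2S +: excludes Klebsiella aerogenes, Serratia marcescens — 2 left.
MR +: all 2 remaining candidates are consistent.
arginine dihydrolase -: all 2 remaining candidates are consistent.
Citrate -: excludes Salmonella enterica — 1 left.
VP -: the one remaining candidate is consistent.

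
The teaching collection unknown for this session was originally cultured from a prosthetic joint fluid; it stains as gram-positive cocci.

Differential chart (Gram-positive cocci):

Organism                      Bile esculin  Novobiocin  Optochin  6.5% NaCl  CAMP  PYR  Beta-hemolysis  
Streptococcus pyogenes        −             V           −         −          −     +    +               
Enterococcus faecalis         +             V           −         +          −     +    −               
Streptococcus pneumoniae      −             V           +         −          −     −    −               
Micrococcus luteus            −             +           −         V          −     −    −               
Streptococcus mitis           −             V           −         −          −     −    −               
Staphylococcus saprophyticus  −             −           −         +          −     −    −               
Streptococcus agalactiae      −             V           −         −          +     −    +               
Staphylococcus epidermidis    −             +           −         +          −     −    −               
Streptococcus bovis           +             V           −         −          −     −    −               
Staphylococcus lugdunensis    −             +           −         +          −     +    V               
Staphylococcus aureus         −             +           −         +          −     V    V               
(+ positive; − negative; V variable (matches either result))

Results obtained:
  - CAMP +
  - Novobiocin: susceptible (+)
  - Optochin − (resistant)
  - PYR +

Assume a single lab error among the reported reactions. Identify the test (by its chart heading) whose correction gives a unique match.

PYR

As reported, no row in the chart matches all 4 reactions.
Reversing CAMP → 4 organisms match (not unique).
Reversing Optochin → still no organism matches.
Reversing Novobiocin → still no organism matches.
Reversing PYR (to −) → unique match: Streptococcus agalactiae.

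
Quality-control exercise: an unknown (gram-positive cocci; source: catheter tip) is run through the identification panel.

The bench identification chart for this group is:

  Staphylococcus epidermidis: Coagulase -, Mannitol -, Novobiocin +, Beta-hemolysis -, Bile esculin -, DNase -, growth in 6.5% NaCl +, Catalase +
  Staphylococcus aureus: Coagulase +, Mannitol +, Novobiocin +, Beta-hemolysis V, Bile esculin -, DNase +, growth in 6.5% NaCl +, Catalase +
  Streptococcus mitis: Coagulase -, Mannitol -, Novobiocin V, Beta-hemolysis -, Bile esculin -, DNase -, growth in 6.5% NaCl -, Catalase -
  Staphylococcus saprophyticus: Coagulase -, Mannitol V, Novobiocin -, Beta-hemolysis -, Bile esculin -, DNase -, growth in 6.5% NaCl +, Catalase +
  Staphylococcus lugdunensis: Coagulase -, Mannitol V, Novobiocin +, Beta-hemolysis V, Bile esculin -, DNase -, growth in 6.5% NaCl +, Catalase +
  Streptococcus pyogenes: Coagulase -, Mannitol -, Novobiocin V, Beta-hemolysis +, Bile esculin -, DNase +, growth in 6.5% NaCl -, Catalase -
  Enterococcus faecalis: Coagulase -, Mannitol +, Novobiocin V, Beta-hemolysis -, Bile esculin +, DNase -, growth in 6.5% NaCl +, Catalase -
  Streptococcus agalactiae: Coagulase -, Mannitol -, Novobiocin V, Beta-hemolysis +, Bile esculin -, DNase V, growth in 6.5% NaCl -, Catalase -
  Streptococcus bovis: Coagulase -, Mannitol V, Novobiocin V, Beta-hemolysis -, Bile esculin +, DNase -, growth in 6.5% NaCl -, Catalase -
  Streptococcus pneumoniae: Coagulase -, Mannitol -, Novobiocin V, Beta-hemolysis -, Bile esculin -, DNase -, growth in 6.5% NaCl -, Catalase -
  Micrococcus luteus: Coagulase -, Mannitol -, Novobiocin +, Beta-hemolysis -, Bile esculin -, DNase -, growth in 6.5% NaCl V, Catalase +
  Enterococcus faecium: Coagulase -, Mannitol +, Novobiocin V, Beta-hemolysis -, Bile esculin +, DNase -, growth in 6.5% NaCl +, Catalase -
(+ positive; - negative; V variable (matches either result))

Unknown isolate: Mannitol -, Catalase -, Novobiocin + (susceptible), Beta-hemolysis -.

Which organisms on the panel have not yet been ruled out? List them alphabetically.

Streptococcus bovis, Streptococcus mitis, Streptococcus pneumoniae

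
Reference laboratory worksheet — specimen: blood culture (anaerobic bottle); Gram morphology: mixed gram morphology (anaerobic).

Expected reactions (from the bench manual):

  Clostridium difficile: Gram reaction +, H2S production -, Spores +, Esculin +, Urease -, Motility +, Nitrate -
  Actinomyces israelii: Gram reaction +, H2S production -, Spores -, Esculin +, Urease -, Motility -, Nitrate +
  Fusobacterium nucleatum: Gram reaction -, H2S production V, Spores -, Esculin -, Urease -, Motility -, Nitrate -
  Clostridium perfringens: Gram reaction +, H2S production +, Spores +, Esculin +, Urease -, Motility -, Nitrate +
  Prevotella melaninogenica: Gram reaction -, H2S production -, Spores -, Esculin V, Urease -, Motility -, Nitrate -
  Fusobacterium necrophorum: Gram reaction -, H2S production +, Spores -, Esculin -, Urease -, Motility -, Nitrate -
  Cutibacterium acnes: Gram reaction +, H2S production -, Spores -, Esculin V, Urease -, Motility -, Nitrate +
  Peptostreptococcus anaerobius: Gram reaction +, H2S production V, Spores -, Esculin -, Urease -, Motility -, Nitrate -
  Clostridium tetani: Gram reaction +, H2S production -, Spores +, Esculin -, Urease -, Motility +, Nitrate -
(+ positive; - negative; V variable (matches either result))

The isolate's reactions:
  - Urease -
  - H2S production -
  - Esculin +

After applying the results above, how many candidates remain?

Esculin +: excludes Fusobacterium nucleatum, Fusobacterium necrophorum, Peptostreptococcus anaerobius, Clostridium tetani — 5 left.
Urease -: all 5 remaining candidates are consistent.
H2S production -: excludes Clostridium perfringens — 4 left.
Still consistent: Actinomyces israelii, Clostridium difficile, Cutibacterium acnes, Prevotella melaninogenica.

4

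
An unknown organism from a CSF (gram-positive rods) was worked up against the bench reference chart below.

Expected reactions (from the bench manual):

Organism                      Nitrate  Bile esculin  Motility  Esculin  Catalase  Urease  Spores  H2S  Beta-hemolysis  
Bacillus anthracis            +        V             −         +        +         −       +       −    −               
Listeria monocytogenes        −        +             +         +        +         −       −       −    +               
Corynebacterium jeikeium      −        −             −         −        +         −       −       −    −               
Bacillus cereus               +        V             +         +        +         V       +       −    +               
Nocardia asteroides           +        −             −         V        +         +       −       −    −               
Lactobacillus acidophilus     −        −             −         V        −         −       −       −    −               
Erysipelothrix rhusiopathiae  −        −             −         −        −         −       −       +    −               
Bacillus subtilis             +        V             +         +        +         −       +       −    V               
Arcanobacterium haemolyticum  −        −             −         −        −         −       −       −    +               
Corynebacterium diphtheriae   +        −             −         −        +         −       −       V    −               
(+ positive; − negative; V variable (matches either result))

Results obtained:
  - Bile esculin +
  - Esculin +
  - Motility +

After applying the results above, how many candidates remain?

Esculin +: excludes Corynebacterium jeikeium, Erysipelothrix rhusiopathiae, Arcanobacterium haemolyticum, Corynebacterium diphtheriae — 6 left.
Bile esculin +: excludes Nocardia asteroides, Lactobacillus acidophilus — 4 left.
Motility +: excludes Bacillus anthracis — 3 left.
Still consistent: Bacillus cereus, Bacillus subtilis, Listeria monocytogenes.

3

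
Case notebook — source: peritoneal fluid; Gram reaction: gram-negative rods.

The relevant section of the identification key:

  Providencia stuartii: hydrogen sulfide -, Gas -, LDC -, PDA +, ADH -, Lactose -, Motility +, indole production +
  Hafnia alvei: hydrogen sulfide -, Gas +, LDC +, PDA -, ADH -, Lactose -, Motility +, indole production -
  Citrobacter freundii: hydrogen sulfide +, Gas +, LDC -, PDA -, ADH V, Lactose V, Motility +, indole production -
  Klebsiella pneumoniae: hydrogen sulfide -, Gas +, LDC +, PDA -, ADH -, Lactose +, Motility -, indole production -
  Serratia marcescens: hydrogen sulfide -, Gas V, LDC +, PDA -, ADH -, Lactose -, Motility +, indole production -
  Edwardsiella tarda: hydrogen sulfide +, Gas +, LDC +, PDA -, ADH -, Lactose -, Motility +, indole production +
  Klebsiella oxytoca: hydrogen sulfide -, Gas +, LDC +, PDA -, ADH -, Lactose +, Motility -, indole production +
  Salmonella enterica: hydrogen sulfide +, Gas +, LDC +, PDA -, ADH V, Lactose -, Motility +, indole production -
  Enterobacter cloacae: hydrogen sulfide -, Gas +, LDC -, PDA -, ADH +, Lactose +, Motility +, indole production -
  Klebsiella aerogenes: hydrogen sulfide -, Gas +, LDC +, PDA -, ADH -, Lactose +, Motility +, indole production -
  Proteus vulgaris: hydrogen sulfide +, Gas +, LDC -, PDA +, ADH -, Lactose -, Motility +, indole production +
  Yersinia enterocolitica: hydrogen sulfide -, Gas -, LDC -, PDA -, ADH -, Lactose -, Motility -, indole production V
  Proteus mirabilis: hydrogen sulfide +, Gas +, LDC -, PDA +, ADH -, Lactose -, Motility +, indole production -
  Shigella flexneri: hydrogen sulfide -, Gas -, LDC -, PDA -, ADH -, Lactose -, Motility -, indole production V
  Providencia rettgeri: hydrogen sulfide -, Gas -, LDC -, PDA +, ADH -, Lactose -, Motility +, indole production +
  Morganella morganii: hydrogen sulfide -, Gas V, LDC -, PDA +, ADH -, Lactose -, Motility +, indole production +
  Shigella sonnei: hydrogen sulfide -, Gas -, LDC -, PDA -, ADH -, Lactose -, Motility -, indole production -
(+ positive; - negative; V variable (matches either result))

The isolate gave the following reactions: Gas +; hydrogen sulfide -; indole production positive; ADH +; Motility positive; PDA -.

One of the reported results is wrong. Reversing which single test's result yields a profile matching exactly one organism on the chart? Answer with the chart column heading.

indole production

As reported, no row in the chart matches all 6 reactions.
Reversing hydrogen sulfide → still no organism matches.
Reversing indole production (to -) → unique match: Enterobacter cloacae.
Reversing Gas → still no organism matches.
Reversing PDA → still no organism matches.
Reversing ADH → still no organism matches.
Reversing Motility → still no organism matches.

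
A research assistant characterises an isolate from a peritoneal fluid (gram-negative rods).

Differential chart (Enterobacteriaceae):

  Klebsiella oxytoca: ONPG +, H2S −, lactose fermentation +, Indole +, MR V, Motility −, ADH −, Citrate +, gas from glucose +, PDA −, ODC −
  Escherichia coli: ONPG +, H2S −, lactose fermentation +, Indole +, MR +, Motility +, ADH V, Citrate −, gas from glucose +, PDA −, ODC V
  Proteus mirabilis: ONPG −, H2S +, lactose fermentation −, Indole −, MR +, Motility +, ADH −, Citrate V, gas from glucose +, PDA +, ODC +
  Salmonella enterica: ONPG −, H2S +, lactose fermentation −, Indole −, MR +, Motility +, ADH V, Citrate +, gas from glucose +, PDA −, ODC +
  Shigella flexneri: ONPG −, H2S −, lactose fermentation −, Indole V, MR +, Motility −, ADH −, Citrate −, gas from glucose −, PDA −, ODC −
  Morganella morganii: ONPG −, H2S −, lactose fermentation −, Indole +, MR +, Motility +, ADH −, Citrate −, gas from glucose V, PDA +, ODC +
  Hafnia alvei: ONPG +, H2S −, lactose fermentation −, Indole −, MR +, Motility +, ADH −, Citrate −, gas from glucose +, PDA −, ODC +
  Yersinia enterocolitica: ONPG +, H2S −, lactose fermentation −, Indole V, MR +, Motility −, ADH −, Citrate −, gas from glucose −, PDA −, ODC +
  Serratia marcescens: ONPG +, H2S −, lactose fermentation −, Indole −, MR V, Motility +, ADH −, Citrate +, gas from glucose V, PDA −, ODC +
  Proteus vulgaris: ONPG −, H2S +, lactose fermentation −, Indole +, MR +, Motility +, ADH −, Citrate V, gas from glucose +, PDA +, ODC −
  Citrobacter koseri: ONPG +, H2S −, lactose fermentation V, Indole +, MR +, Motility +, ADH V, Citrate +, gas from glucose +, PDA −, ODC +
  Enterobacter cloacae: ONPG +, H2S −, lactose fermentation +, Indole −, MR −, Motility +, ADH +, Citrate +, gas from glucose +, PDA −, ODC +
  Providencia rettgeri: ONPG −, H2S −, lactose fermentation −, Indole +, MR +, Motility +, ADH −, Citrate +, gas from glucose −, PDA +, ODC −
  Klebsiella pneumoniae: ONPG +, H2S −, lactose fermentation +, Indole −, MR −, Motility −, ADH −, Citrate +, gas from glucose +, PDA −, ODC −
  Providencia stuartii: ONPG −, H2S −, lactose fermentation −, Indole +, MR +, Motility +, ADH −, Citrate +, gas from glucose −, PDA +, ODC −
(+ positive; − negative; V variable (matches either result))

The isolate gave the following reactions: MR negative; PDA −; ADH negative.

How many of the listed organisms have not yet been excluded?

MR −: excludes 11 organisms — 4 left.
PDA −: all 4 remaining candidates are consistent.
ADH −: excludes Enterobacter cloacae — 3 left.
Still consistent: Klebsiella oxytoca, Klebsiella pneumoniae, Serratia marcescens.

3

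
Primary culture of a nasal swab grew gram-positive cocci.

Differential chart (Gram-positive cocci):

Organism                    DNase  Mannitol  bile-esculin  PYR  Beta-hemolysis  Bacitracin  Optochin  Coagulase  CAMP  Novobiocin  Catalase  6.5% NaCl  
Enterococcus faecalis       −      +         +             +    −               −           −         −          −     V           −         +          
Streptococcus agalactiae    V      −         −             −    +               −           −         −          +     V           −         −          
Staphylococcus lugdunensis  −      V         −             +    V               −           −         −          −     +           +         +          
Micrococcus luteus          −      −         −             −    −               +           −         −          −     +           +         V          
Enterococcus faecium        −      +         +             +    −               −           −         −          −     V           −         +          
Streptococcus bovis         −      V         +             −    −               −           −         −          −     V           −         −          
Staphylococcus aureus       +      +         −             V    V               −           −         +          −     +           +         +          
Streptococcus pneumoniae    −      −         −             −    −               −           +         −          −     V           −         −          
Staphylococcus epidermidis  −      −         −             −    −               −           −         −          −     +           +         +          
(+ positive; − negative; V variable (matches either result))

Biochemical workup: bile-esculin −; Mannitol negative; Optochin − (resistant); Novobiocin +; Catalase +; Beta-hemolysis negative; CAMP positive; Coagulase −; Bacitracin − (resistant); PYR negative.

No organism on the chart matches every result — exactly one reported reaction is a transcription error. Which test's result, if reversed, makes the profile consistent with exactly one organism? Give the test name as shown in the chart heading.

As reported, no row in the chart matches all 10 reactions.
Reversing PYR → still no organism matches.
Reversing CAMP (to −) → unique match: Staphylococcus epidermidis.
Reversing Beta-hemolysis → still no organism matches.
Reversing Catalase → still no organism matches.
Reversing bile-esculin → still no organism matches.
Reversing Novobiocin → still no organism matches.
Reversing Bacitracin → still no organism matches.
Reversing Mannitol → still no organism matches.
Reversing Optochin → still no organism matches.
Reversing Coagulase → still no organism matches.

CAMP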